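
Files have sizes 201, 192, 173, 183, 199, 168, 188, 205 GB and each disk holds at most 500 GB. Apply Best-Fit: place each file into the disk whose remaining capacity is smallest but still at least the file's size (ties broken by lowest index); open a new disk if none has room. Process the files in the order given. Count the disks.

201 GB → disk 1 (remaining 299 GB)
192 GB → disk 1 (remaining 107 GB)
173 GB → disk 2 (remaining 327 GB)
183 GB → disk 2 (remaining 144 GB)
199 GB → disk 3 (remaining 301 GB)
168 GB → disk 3 (remaining 133 GB)
188 GB → disk 4 (remaining 312 GB)
205 GB → disk 4 (remaining 107 GB)

4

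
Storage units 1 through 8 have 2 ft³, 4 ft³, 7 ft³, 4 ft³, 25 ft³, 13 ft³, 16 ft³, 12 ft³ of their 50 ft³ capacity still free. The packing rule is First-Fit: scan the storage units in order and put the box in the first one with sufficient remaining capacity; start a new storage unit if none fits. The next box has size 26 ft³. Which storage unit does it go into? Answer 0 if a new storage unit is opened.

No storage unit has ≥ 26 ft³ free, so a new storage unit is opened.

0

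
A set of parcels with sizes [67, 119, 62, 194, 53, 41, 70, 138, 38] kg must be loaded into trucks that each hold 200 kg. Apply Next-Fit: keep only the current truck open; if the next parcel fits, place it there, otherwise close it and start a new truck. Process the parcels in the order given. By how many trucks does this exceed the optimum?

1

Next-Fit: [67,119] [62] [194] [53,41,70] [138,38] → 5 trucks.
Total size 782 kg; any packing needs at least ⌈782/200⌉ = 4 trucks.
An optimal packing achieves that bound: [194] [138,62] [119,70] [67,53,41,38] → 4 trucks.
Excess: 5 − 4 = 1.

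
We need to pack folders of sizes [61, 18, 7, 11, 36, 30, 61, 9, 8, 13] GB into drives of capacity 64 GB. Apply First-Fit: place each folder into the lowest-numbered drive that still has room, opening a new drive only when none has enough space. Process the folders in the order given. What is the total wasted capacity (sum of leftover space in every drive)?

66

drive 1: place 61 GB, 3 GB left
drive 2: place 18 GB, 46 GB left
drive 2: place 7 GB, 39 GB left
drive 2: place 11 GB, 28 GB left
drive 3: place 36 GB, 28 GB left
drive 4: place 30 GB, 34 GB left
drive 5: place 61 GB, 3 GB left
drive 2: place 9 GB, 19 GB left
drive 2: place 8 GB, 11 GB left
drive 3: place 13 GB, 15 GB left
5 drives × 64 GB = 320 GB; used 254 GB; unused 66 GB.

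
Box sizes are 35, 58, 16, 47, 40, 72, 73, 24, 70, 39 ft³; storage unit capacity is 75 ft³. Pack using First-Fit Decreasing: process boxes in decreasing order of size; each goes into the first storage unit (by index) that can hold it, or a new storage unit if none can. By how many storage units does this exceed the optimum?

First-Fit Decreasing: [73] [72] [70] [58,16] [47,24] [40,35] [39] → 7 storage units.
Total size 474 ft³; any packing needs at least ⌈474/75⌉ = 7 storage units.
So 7 is already optimal.

0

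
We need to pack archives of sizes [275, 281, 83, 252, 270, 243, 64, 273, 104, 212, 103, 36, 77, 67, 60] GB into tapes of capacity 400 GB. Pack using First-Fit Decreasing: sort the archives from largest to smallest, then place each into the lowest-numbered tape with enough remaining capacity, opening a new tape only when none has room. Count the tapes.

7

Sorted descending: 281, 275, 273, 270, 252, 243, 212, 104, 103, 83, 77, 67, 64, 60, 36.
Put 281 GB in tape 1; 119 GB remain.
Put 275 GB in tape 2; 125 GB remain.
Put 273 GB in tape 3; 127 GB remain.
Put 270 GB in tape 4; 130 GB remain.
Put 252 GB in tape 5; 148 GB remain.
Put 243 GB in tape 6; 157 GB remain.
Put 212 GB in tape 7; 188 GB remain.
Put 104 GB in tape 1; 15 GB remain.
Put 103 GB in tape 2; 22 GB remain.
Put 83 GB in tape 3; 44 GB remain.
Put 77 GB in tape 4; 53 GB remain.
Put 67 GB in tape 5; 81 GB remain.
Put 64 GB in tape 5; 17 GB remain.
Put 60 GB in tape 6; 97 GB remain.
Put 36 GB in tape 3; 8 GB remain.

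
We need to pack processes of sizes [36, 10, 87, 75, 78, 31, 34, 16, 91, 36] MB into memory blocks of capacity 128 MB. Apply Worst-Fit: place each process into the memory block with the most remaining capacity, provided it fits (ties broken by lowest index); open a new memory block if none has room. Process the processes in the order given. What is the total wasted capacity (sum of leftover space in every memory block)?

36 MB → memory block 1 (remaining 92 MB)
10 MB → memory block 1 (remaining 82 MB)
87 MB → memory block 2 (remaining 41 MB)
75 MB → memory block 1 (remaining 7 MB)
78 MB → memory block 3 (remaining 50 MB)
31 MB → memory block 3 (remaining 19 MB)
34 MB → memory block 2 (remaining 7 MB)
16 MB → memory block 3 (remaining 3 MB)
91 MB → memory block 4 (remaining 37 MB)
36 MB → memory block 4 (remaining 1 MB)
4 memory blocks × 128 MB = 512 MB; used 494 MB; unused 18 MB.

18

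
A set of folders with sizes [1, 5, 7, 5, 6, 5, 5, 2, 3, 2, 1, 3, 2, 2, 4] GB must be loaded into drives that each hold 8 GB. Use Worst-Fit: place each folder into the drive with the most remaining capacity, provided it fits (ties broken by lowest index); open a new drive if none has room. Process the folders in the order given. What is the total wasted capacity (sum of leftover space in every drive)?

11

1 GB → drive 1 (remaining 7 GB)
5 GB → drive 1 (remaining 2 GB)
7 GB → drive 2 (remaining 1 GB)
5 GB → drive 3 (remaining 3 GB)
6 GB → drive 4 (remaining 2 GB)
5 GB → drive 5 (remaining 3 GB)
5 GB → drive 6 (remaining 3 GB)
2 GB → drive 3 (remaining 1 GB)
3 GB → drive 5 (remaining 0 GB)
2 GB → drive 6 (remaining 1 GB)
1 GB → drive 1 (remaining 1 GB)
3 GB → drive 7 (remaining 5 GB)
2 GB → drive 7 (remaining 3 GB)
2 GB → drive 7 (remaining 1 GB)
4 GB → drive 8 (remaining 4 GB)
8 drives × 8 GB = 64 GB; used 53 GB; unused 11 GB.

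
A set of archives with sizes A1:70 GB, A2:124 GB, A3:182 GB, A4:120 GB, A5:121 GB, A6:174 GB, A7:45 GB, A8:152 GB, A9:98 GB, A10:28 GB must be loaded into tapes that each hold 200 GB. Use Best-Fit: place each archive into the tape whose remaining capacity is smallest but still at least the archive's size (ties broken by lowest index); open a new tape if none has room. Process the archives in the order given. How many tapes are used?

Put A1 (70 GB) in tape 1; 130 GB remain.
Put A2 (124 GB) in tape 1; 6 GB remain.
Put A3 (182 GB) in tape 2; 18 GB remain.
Put A4 (120 GB) in tape 3; 80 GB remain.
Put A5 (121 GB) in tape 4; 79 GB remain.
Put A6 (174 GB) in tape 5; 26 GB remain.
Put A7 (45 GB) in tape 4; 34 GB remain.
Put A8 (152 GB) in tape 6; 48 GB remain.
Put A9 (98 GB) in tape 7; 102 GB remain.
Put A10 (28 GB) in tape 4; 6 GB remain.

7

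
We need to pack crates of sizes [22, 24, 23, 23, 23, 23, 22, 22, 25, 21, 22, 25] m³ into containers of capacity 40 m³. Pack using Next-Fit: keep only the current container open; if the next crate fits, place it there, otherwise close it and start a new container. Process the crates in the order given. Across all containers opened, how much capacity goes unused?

205

container 1: place 22 m³, 18 m³ left
container 2: place 24 m³, 16 m³ left
container 3: place 23 m³, 17 m³ left
container 4: place 23 m³, 17 m³ left
container 5: place 23 m³, 17 m³ left
container 6: place 23 m³, 17 m³ left
container 7: place 22 m³, 18 m³ left
container 8: place 22 m³, 18 m³ left
container 9: place 25 m³, 15 m³ left
container 10: place 21 m³, 19 m³ left
container 11: place 22 m³, 18 m³ left
container 12: place 25 m³, 15 m³ left
12 containers × 40 m³ = 480 m³; used 275 m³; unused 205 m³.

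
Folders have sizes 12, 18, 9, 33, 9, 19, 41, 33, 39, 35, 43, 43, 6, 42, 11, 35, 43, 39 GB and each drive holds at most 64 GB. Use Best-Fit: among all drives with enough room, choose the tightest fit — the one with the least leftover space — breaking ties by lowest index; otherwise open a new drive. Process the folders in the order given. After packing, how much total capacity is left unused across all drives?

258

12 GB → drive 1 (remaining 52 GB)
18 GB → drive 1 (remaining 34 GB)
9 GB → drive 1 (remaining 25 GB)
33 GB → drive 2 (remaining 31 GB)
9 GB → drive 1 (remaining 16 GB)
19 GB → drive 2 (remaining 12 GB)
41 GB → drive 3 (remaining 23 GB)
33 GB → drive 4 (remaining 31 GB)
39 GB → drive 5 (remaining 25 GB)
35 GB → drive 6 (remaining 29 GB)
43 GB → drive 7 (remaining 21 GB)
43 GB → drive 8 (remaining 21 GB)
6 GB → drive 2 (remaining 6 GB)
42 GB → drive 9 (remaining 22 GB)
11 GB → drive 1 (remaining 5 GB)
35 GB → drive 10 (remaining 29 GB)
43 GB → drive 11 (remaining 21 GB)
39 GB → drive 12 (remaining 25 GB)
12 drives × 64 GB = 768 GB; used 510 GB; unused 258 GB.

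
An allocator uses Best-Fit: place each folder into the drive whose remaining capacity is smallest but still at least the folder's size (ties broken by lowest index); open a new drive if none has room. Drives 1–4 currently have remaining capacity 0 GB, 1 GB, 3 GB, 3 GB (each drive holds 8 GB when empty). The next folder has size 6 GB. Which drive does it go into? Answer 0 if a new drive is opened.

No drive has ≥ 6 GB free, so a new drive is opened.

0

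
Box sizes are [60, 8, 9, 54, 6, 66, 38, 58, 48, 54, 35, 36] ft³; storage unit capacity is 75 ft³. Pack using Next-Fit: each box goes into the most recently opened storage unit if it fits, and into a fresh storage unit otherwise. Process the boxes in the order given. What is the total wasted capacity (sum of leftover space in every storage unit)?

Put 60 ft³ in storage unit 1; 15 ft³ remain.
Put 8 ft³ in storage unit 1; 7 ft³ remain.
Put 9 ft³ in storage unit 2; 66 ft³ remain.
Put 54 ft³ in storage unit 2; 12 ft³ remain.
Put 6 ft³ in storage unit 2; 6 ft³ remain.
Put 66 ft³ in storage unit 3; 9 ft³ remain.
Put 38 ft³ in storage unit 4; 37 ft³ remain.
Put 58 ft³ in storage unit 5; 17 ft³ remain.
Put 48 ft³ in storage unit 6; 27 ft³ remain.
Put 54 ft³ in storage unit 7; 21 ft³ remain.
Put 35 ft³ in storage unit 8; 40 ft³ remain.
Put 36 ft³ in storage unit 8; 4 ft³ remain.
8 storage units × 75 ft³ = 600 ft³; used 472 ft³; unused 128 ft³.

128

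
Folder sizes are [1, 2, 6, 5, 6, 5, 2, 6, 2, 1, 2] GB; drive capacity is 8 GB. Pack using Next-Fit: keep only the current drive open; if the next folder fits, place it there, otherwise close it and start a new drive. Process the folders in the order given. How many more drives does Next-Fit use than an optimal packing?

2

Next-Fit: [1,2] [6] [5] [6] [5,2] [6,2] [1,2] → 7 drives.
Total size 38 GB; any packing needs at least ⌈38/8⌉ = 5 drives.
An optimal packing achieves that bound: [6,2] [6,2] [6,2] [5,2,1] [5,1] → 5 drives.
Excess: 7 − 5 = 2.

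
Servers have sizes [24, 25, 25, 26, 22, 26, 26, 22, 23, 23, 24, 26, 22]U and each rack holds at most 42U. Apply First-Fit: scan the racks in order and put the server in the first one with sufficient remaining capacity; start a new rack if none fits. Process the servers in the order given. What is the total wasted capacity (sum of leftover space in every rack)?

232

24U → rack 1 (remaining 18U)
25U → rack 2 (remaining 17U)
25U → rack 3 (remaining 17U)
26U → rack 4 (remaining 16U)
22U → rack 5 (remaining 20U)
26U → rack 6 (remaining 16U)
26U → rack 7 (remaining 16U)
22U → rack 8 (remaining 20U)
23U → rack 9 (remaining 19U)
23U → rack 10 (remaining 19U)
24U → rack 11 (remaining 18U)
26U → rack 12 (remaining 16U)
22U → rack 13 (remaining 20U)
13 racks × 42U = 546U; used 314U; unused 232U.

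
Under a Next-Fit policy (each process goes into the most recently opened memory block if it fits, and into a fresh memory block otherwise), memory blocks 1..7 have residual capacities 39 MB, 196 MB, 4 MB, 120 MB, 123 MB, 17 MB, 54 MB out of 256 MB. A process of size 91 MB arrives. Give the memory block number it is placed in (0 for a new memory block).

0

Next-Fit only looks at memory block 7, which has 54 MB free.
91 MB does not fit, so a new memory block is opened.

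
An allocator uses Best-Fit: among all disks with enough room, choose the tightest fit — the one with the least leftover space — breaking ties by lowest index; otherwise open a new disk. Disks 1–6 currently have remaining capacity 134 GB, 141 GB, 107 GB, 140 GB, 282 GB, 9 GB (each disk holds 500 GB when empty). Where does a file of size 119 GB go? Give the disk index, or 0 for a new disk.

Disks with room: disk 1 (134 GB), disk 2 (141 GB), disk 4 (140 GB), disk 5 (282 GB).
Tightest fit is disk 1 with 134 GB free.

1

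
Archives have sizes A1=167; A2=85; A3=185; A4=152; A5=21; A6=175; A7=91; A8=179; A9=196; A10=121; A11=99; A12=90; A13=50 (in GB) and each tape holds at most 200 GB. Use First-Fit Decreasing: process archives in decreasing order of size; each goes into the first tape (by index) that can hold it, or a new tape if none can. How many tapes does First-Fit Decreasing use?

Sorted descending: 196, 185, 179, 175, 167, 152, 121, 99, 91, 90, 85, 50, 21.
196 GB → tape 1 (remaining 4 GB)
185 GB → tape 2 (remaining 15 GB)
179 GB → tape 3 (remaining 21 GB)
175 GB → tape 4 (remaining 25 GB)
167 GB → tape 5 (remaining 33 GB)
152 GB → tape 6 (remaining 48 GB)
121 GB → tape 7 (remaining 79 GB)
99 GB → tape 8 (remaining 101 GB)
91 GB → tape 8 (remaining 10 GB)
90 GB → tape 9 (remaining 110 GB)
85 GB → tape 9 (remaining 25 GB)
50 GB → tape 7 (remaining 29 GB)
21 GB → tape 3 (remaining 0 GB)

9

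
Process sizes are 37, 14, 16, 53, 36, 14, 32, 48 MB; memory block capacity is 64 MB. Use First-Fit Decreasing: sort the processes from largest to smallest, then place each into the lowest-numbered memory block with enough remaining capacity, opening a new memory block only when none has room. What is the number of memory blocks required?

Sorted descending: 53, 48, 37, 36, 32, 16, 14, 14.
Put 53 MB in memory block 1; 11 MB remain.
Put 48 MB in memory block 2; 16 MB remain.
Put 37 MB in memory block 3; 27 MB remain.
Put 36 MB in memory block 4; 28 MB remain.
Put 32 MB in memory block 5; 32 MB remain.
Put 16 MB in memory block 2; 0 MB remain.
Put 14 MB in memory block 3; 13 MB remain.
Put 14 MB in memory block 4; 14 MB remain.

5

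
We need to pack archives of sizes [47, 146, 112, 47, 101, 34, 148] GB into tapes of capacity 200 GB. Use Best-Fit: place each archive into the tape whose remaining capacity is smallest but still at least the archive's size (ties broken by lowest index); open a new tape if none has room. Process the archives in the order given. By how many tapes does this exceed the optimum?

0

Best-Fit: [47,146] [112,47,34] [101] [148] → 4 tapes.
Total size 635 GB; any packing needs at least ⌈635/200⌉ = 4 tapes.
So 4 is already optimal.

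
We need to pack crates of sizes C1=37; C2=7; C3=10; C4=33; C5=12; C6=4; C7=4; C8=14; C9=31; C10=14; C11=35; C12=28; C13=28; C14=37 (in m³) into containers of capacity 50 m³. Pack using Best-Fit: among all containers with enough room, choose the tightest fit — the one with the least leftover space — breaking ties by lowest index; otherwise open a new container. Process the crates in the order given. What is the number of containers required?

8

Put C1 (37 m³) in container 1; 13 m³ remain.
Put C2 (7 m³) in container 1; 6 m³ remain.
Put C3 (10 m³) in container 2; 40 m³ remain.
Put C4 (33 m³) in container 2; 7 m³ remain.
Put C5 (12 m³) in container 3; 38 m³ remain.
Put C6 (4 m³) in container 1; 2 m³ remain.
Put C7 (4 m³) in container 2; 3 m³ remain.
Put C8 (14 m³) in container 3; 24 m³ remain.
Put C9 (31 m³) in container 4; 19 m³ remain.
Put C10 (14 m³) in container 4; 5 m³ remain.
Put C11 (35 m³) in container 5; 15 m³ remain.
Put C12 (28 m³) in container 6; 22 m³ remain.
Put C13 (28 m³) in container 7; 22 m³ remain.
Put C14 (37 m³) in container 8; 13 m³ remain.
Final containers: [37,7,4] [10,33,4] [12,14] [31,14] [35] [28] [28] [37].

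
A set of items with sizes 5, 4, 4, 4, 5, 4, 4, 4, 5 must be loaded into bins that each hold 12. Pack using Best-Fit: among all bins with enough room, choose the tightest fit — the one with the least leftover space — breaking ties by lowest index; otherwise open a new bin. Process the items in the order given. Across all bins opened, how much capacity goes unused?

5 → bin 1 (remaining 7)
4 → bin 1 (remaining 3)
4 → bin 2 (remaining 8)
4 → bin 2 (remaining 4)
5 → bin 3 (remaining 7)
4 → bin 2 (remaining 0)
4 → bin 3 (remaining 3)
4 → bin 4 (remaining 8)
5 → bin 4 (remaining 3)
4 bins × 12 = 48; used 39; unused 9.

9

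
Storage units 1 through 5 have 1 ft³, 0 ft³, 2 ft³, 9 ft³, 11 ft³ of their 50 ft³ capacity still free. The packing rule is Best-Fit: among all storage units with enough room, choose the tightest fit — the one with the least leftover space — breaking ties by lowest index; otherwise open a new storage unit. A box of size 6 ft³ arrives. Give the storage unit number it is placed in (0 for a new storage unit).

4

Storage units with room: storage unit 4 (9 ft³), storage unit 5 (11 ft³).
Tightest fit is storage unit 4 with 9 ft³ free.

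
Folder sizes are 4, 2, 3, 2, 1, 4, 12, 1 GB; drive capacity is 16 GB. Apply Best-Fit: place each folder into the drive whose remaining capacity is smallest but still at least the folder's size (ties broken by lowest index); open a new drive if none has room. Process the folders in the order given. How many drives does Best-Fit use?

Put 4 GB in drive 1; 12 GB remain.
Put 2 GB in drive 1; 10 GB remain.
Put 3 GB in drive 1; 7 GB remain.
Put 2 GB in drive 1; 5 GB remain.
Put 1 GB in drive 1; 4 GB remain.
Put 4 GB in drive 1; 0 GB remain.
Put 12 GB in drive 2; 4 GB remain.
Put 1 GB in drive 2; 3 GB remain.

2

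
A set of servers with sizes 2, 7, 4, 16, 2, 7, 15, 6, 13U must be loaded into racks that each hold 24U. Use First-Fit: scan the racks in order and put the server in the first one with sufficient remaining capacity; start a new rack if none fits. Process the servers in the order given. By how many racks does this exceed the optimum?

1

First-Fit: [2,7,4,2,7] [16,6] [15] [13] → 4 racks.
Total size 72U; any packing needs at least ⌈72/24⌉ = 3 racks.
An optimal packing achieves that bound: [16,6,2] [15,7,2] [13,7,4] → 3 racks.
Excess: 4 − 3 = 1.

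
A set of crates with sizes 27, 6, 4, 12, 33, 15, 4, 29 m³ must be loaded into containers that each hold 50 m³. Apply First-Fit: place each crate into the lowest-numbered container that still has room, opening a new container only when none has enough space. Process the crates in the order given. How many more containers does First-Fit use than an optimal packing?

First-Fit: [27,6,4,12] [33,15] [4,29] → 3 containers.
Total size 130 m³; any packing needs at least ⌈130/50⌉ = 3 containers.
So 3 is already optimal.

0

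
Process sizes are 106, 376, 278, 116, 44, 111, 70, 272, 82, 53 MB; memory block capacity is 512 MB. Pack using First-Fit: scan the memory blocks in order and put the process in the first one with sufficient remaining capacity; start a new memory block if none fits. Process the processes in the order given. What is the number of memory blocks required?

4

106 MB → memory block 1 (remaining 406 MB)
376 MB → memory block 1 (remaining 30 MB)
278 MB → memory block 2 (remaining 234 MB)
116 MB → memory block 2 (remaining 118 MB)
44 MB → memory block 2 (remaining 74 MB)
111 MB → memory block 3 (remaining 401 MB)
70 MB → memory block 2 (remaining 4 MB)
272 MB → memory block 3 (remaining 129 MB)
82 MB → memory block 3 (remaining 47 MB)
53 MB → memory block 4 (remaining 459 MB)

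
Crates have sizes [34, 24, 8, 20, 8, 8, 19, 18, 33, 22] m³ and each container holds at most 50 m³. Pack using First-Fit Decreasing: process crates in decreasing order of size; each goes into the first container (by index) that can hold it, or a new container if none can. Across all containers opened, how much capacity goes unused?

56

Sorted descending: 34, 33, 24, 22, 20, 19, 18, 8, 8, 8.
Put 34 m³ in container 1; 16 m³ remain.
Put 33 m³ in container 2; 17 m³ remain.
Put 24 m³ in container 3; 26 m³ remain.
Put 22 m³ in container 3; 4 m³ remain.
Put 20 m³ in container 4; 30 m³ remain.
Put 19 m³ in container 4; 11 m³ remain.
Put 18 m³ in container 5; 32 m³ remain.
Put 8 m³ in container 1; 8 m³ remain.
Put 8 m³ in container 1; 0 m³ remain.
Put 8 m³ in container 2; 9 m³ remain.
5 containers × 50 m³ = 250 m³; used 194 m³; unused 56 m³.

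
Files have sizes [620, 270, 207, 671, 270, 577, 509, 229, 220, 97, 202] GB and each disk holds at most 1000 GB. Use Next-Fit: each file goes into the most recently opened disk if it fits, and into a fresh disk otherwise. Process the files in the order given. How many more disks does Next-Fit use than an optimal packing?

1

Next-Fit: [620,270] [207,671] [270,577] [509,229,220] [97,202] → 5 disks.
Total size 3872 GB; any packing needs at least ⌈3872/1000⌉ = 4 disks.
An optimal packing achieves that bound: [671,270] [620,270,97] [577,220,202] [509,229,207] → 4 disks.
Excess: 5 − 4 = 1.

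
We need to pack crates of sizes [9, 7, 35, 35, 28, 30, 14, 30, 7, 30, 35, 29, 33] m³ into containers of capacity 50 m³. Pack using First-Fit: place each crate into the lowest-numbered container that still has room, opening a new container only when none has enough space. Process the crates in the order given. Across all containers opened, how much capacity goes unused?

128

container 1: place 9 m³, 41 m³ left
container 1: place 7 m³, 34 m³ left
container 2: place 35 m³, 15 m³ left
container 3: place 35 m³, 15 m³ left
container 1: place 28 m³, 6 m³ left
container 4: place 30 m³, 20 m³ left
container 2: place 14 m³, 1 m³ left
container 5: place 30 m³, 20 m³ left
container 3: place 7 m³, 8 m³ left
container 6: place 30 m³, 20 m³ left
container 7: place 35 m³, 15 m³ left
container 8: place 29 m³, 21 m³ left
container 9: place 33 m³, 17 m³ left
9 containers × 50 m³ = 450 m³; used 322 m³; unused 128 m³.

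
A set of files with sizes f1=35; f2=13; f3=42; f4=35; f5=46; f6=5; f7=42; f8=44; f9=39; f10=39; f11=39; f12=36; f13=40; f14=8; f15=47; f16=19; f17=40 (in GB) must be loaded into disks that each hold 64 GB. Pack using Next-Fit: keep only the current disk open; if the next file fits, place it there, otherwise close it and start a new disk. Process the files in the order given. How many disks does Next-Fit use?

13

f1 (35 GB) → disk 1 (remaining 29 GB)
f2 (13 GB) → disk 1 (remaining 16 GB)
f3 (42 GB) → disk 2 (remaining 22 GB)
f4 (35 GB) → disk 3 (remaining 29 GB)
f5 (46 GB) → disk 4 (remaining 18 GB)
f6 (5 GB) → disk 4 (remaining 13 GB)
f7 (42 GB) → disk 5 (remaining 22 GB)
f8 (44 GB) → disk 6 (remaining 20 GB)
f9 (39 GB) → disk 7 (remaining 25 GB)
f10 (39 GB) → disk 8 (remaining 25 GB)
f11 (39 GB) → disk 9 (remaining 25 GB)
f12 (36 GB) → disk 10 (remaining 28 GB)
f13 (40 GB) → disk 11 (remaining 24 GB)
f14 (8 GB) → disk 11 (remaining 16 GB)
f15 (47 GB) → disk 12 (remaining 17 GB)
f16 (19 GB) → disk 13 (remaining 45 GB)
f17 (40 GB) → disk 13 (remaining 5 GB)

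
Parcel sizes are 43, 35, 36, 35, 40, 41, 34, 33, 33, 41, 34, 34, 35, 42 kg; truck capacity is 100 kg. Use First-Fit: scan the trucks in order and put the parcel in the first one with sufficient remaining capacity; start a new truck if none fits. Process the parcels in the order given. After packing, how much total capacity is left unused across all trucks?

43 kg → truck 1 (remaining 57 kg)
35 kg → truck 1 (remaining 22 kg)
36 kg → truck 2 (remaining 64 kg)
35 kg → truck 2 (remaining 29 kg)
40 kg → truck 3 (remaining 60 kg)
41 kg → truck 3 (remaining 19 kg)
34 kg → truck 4 (remaining 66 kg)
33 kg → truck 4 (remaining 33 kg)
33 kg → truck 4 (remaining 0 kg)
41 kg → truck 5 (remaining 59 kg)
34 kg → truck 5 (remaining 25 kg)
34 kg → truck 6 (remaining 66 kg)
35 kg → truck 6 (remaining 31 kg)
42 kg → truck 7 (remaining 58 kg)
7 trucks × 100 kg = 700 kg; used 516 kg; unused 184 kg.

184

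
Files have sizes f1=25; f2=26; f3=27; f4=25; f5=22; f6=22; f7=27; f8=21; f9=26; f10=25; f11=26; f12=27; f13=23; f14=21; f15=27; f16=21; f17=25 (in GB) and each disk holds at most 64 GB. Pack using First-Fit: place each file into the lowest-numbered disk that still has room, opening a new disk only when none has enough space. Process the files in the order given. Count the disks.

9 disks

f1 (25 GB) → disk 1 (remaining 39 GB)
f2 (26 GB) → disk 1 (remaining 13 GB)
f3 (27 GB) → disk 2 (remaining 37 GB)
f4 (25 GB) → disk 2 (remaining 12 GB)
f5 (22 GB) → disk 3 (remaining 42 GB)
f6 (22 GB) → disk 3 (remaining 20 GB)
f7 (27 GB) → disk 4 (remaining 37 GB)
f8 (21 GB) → disk 4 (remaining 16 GB)
f9 (26 GB) → disk 5 (remaining 38 GB)
f10 (25 GB) → disk 5 (remaining 13 GB)
f11 (26 GB) → disk 6 (remaining 38 GB)
f12 (27 GB) → disk 6 (remaining 11 GB)
f13 (23 GB) → disk 7 (remaining 41 GB)
f14 (21 GB) → disk 7 (remaining 20 GB)
f15 (27 GB) → disk 8 (remaining 37 GB)
f16 (21 GB) → disk 8 (remaining 16 GB)
f17 (25 GB) → disk 9 (remaining 39 GB)
Final disks: [25,26] [27,25] [22,22] [27,21] [26,25] [26,27] [23,21] [27,21] [25].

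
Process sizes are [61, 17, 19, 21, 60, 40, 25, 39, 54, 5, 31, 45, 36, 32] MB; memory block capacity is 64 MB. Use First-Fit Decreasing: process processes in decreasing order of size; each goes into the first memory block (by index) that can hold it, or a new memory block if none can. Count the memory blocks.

8 memory blocks

Sorted descending: 61, 60, 54, 45, 40, 39, 36, 32, 31, 25, 21, 19, 17, 5.
memory block 1: place 61 MB, 3 MB left
memory block 2: place 60 MB, 4 MB left
memory block 3: place 54 MB, 10 MB left
memory block 4: place 45 MB, 19 MB left
memory block 5: place 40 MB, 24 MB left
memory block 6: place 39 MB, 25 MB left
memory block 7: place 36 MB, 28 MB left
memory block 8: place 32 MB, 32 MB left
memory block 8: place 31 MB, 1 MB left
memory block 6: place 25 MB, 0 MB left
memory block 5: place 21 MB, 3 MB left
memory block 4: place 19 MB, 0 MB left
memory block 7: place 17 MB, 11 MB left
memory block 3: place 5 MB, 5 MB left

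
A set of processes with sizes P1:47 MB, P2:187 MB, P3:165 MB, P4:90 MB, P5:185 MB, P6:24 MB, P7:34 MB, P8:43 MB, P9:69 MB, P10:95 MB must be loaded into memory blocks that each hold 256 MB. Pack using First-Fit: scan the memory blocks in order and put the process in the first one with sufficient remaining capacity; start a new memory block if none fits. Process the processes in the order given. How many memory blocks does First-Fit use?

4 memory blocks

memory block 1: place P1 (47 MB), 209 MB left
memory block 1: place P2 (187 MB), 22 MB left
memory block 2: place P3 (165 MB), 91 MB left
memory block 2: place P4 (90 MB), 1 MB left
memory block 3: place P5 (185 MB), 71 MB left
memory block 3: place P6 (24 MB), 47 MB left
memory block 3: place P7 (34 MB), 13 MB left
memory block 4: place P8 (43 MB), 213 MB left
memory block 4: place P9 (69 MB), 144 MB left
memory block 4: place P10 (95 MB), 49 MB left
Final memory blocks: [47,187] [165,90] [185,24,34] [43,69,95].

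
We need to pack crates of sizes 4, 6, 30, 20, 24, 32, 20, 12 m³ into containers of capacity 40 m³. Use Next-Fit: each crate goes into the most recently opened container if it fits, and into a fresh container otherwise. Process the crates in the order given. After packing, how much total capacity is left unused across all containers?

Put 4 m³ in container 1; 36 m³ remain.
Put 6 m³ in container 1; 30 m³ remain.
Put 30 m³ in container 1; 0 m³ remain.
Put 20 m³ in container 2; 20 m³ remain.
Put 24 m³ in container 3; 16 m³ remain.
Put 32 m³ in container 4; 8 m³ remain.
Put 20 m³ in container 5; 20 m³ remain.
Put 12 m³ in container 5; 8 m³ remain.
5 containers × 40 m³ = 200 m³; used 148 m³; unused 52 m³.

52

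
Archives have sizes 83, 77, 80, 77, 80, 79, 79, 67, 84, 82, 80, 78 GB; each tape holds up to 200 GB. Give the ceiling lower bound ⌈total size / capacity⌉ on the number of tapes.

5 tapes

Total size = 83 + 77 + 80 + 77 + 80 + 79 + 79 + 67 + 84 + 82 + 80 + 78 = 946 GB.
⌈946 / 200⌉ = 5.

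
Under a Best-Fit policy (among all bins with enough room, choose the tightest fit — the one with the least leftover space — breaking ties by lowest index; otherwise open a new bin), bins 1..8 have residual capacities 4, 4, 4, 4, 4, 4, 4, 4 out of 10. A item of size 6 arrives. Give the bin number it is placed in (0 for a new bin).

No bin has ≥ 6 free, so a new bin is opened.

0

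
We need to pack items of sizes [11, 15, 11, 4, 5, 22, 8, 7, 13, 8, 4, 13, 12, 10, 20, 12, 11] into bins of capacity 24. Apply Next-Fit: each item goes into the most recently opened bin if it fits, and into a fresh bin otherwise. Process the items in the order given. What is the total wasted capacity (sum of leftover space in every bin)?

54

bin 1: place 11, 13 left
bin 2: place 15, 9 left
bin 3: place 11, 13 left
bin 3: place 4, 9 left
bin 3: place 5, 4 left
bin 4: place 22, 2 left
bin 5: place 8, 16 left
bin 5: place 7, 9 left
bin 6: place 13, 11 left
bin 6: place 8, 3 left
bin 7: place 4, 20 left
bin 7: place 13, 7 left
bin 8: place 12, 12 left
bin 8: place 10, 2 left
bin 9: place 20, 4 left
bin 10: place 12, 12 left
bin 10: place 11, 1 left
10 bins × 24 = 240; used 186; unused 54.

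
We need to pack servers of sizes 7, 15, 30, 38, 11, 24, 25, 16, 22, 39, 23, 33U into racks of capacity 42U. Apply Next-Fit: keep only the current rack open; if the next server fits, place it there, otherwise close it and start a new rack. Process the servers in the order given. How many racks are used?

9 racks

rack 1: place 7U, 35U left
rack 1: place 15U, 20U left
rack 2: place 30U, 12U left
rack 3: place 38U, 4U left
rack 4: place 11U, 31U left
rack 4: place 24U, 7U left
rack 5: place 25U, 17U left
rack 5: place 16U, 1U left
rack 6: place 22U, 20U left
rack 7: place 39U, 3U left
rack 8: place 23U, 19U left
rack 9: place 33U, 9U left
Final racks: [7,15] [30] [38] [11,24] [25,16] [22] [39] [23] [33].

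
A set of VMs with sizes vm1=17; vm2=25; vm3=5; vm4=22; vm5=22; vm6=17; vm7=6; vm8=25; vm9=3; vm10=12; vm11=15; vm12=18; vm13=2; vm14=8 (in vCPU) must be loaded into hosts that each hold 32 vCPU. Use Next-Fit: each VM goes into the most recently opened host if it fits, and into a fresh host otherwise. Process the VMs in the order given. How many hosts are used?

8

vm1 (17 vCPU) → host 1 (remaining 15 vCPU)
vm2 (25 vCPU) → host 2 (remaining 7 vCPU)
vm3 (5 vCPU) → host 2 (remaining 2 vCPU)
vm4 (22 vCPU) → host 3 (remaining 10 vCPU)
vm5 (22 vCPU) → host 4 (remaining 10 vCPU)
vm6 (17 vCPU) → host 5 (remaining 15 vCPU)
vm7 (6 vCPU) → host 5 (remaining 9 vCPU)
vm8 (25 vCPU) → host 6 (remaining 7 vCPU)
vm9 (3 vCPU) → host 6 (remaining 4 vCPU)
vm10 (12 vCPU) → host 7 (remaining 20 vCPU)
vm11 (15 vCPU) → host 7 (remaining 5 vCPU)
vm12 (18 vCPU) → host 8 (remaining 14 vCPU)
vm13 (2 vCPU) → host 8 (remaining 12 vCPU)
vm14 (8 vCPU) → host 8 (remaining 4 vCPU)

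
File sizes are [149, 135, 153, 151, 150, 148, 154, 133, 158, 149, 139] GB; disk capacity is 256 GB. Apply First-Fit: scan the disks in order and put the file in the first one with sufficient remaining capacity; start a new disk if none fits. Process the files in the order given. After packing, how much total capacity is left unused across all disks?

1197

disk 1: place 149 GB, 107 GB left
disk 2: place 135 GB, 121 GB left
disk 3: place 153 GB, 103 GB left
disk 4: place 151 GB, 105 GB left
disk 5: place 150 GB, 106 GB left
disk 6: place 148 GB, 108 GB left
disk 7: place 154 GB, 102 GB left
disk 8: place 133 GB, 123 GB left
disk 9: place 158 GB, 98 GB left
disk 10: place 149 GB, 107 GB left
disk 11: place 139 GB, 117 GB left
11 disks × 256 GB = 2816 GB; used 1619 GB; unused 1197 GB.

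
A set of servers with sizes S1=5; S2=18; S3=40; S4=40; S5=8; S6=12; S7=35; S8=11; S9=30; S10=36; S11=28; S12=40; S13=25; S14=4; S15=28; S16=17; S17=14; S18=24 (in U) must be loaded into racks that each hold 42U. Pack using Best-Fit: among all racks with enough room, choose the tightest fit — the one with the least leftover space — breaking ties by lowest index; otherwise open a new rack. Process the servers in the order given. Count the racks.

11

S1 (5U) → rack 1 (remaining 37U)
S2 (18U) → rack 1 (remaining 19U)
S3 (40U) → rack 2 (remaining 2U)
S4 (40U) → rack 3 (remaining 2U)
S5 (8U) → rack 1 (remaining 11U)
S6 (12U) → rack 4 (remaining 30U)
S7 (35U) → rack 5 (remaining 7U)
S8 (11U) → rack 1 (remaining 0U)
S9 (30U) → rack 4 (remaining 0U)
S10 (36U) → rack 6 (remaining 6U)
S11 (28U) → rack 7 (remaining 14U)
S12 (40U) → rack 8 (remaining 2U)
S13 (25U) → rack 9 (remaining 17U)
S14 (4U) → rack 6 (remaining 2U)
S15 (28U) → rack 10 (remaining 14U)
S16 (17U) → rack 9 (remaining 0U)
S17 (14U) → rack 7 (remaining 0U)
S18 (24U) → rack 11 (remaining 18U)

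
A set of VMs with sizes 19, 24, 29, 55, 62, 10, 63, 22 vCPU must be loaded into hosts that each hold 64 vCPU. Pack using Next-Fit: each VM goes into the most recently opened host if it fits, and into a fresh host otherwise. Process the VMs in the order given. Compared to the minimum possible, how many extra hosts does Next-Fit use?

2

Next-Fit: [19,24] [29] [55] [62] [10] [63] [22] → 7 hosts.
Total size 284 vCPU; any packing needs at least ⌈284/64⌉ = 5 hosts.
An optimal packing achieves that bound: [63] [62] [55] [29,24,10] [22,19] → 5 hosts.
Excess: 7 − 5 = 2.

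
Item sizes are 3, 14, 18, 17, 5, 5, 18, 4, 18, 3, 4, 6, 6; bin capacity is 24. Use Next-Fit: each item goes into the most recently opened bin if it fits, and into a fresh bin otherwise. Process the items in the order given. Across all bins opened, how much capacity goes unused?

23

3 → bin 1 (remaining 21)
14 → bin 1 (remaining 7)
18 → bin 2 (remaining 6)
17 → bin 3 (remaining 7)
5 → bin 3 (remaining 2)
5 → bin 4 (remaining 19)
18 → bin 4 (remaining 1)
4 → bin 5 (remaining 20)
18 → bin 5 (remaining 2)
3 → bin 6 (remaining 21)
4 → bin 6 (remaining 17)
6 → bin 6 (remaining 11)
6 → bin 6 (remaining 5)
6 bins × 24 = 144; used 121; unused 23.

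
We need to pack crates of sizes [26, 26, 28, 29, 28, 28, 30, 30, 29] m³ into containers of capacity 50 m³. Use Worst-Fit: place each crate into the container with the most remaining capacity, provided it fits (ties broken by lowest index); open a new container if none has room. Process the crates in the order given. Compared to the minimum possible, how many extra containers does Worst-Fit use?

0

Worst-Fit: [26] [26] [28] [29] [28] [28] [30] [30] [29] → 9 containers.
9 crates exceed 25 m³ (half the capacity), and no two of those can share a container, so at least 9 containers are needed.
So 9 is already optimal.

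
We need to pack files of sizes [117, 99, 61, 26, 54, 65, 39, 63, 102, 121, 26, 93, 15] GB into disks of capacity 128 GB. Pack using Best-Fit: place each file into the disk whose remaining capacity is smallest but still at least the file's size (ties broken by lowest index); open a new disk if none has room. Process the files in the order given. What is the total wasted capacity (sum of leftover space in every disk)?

disk 1: place 117 GB, 11 GB left
disk 2: place 99 GB, 29 GB left
disk 3: place 61 GB, 67 GB left
disk 2: place 26 GB, 3 GB left
disk 3: place 54 GB, 13 GB left
disk 4: place 65 GB, 63 GB left
disk 4: place 39 GB, 24 GB left
disk 5: place 63 GB, 65 GB left
disk 6: place 102 GB, 26 GB left
disk 7: place 121 GB, 7 GB left
disk 6: place 26 GB, 0 GB left
disk 8: place 93 GB, 35 GB left
disk 4: place 15 GB, 9 GB left
8 disks × 128 GB = 1024 GB; used 881 GB; unused 143 GB.

143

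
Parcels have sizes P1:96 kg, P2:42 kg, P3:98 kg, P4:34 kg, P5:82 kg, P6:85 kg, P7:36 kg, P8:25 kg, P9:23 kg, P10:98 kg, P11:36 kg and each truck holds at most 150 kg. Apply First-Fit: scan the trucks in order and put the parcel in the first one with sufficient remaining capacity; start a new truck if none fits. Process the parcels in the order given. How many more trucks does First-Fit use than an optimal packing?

First-Fit: [96,42] [98,34] [82,36,25] [85,23,36] [98] → 5 trucks.
Total size 655 kg; any packing needs at least ⌈655/150⌉ = 5 trucks.
So 5 is already optimal.

0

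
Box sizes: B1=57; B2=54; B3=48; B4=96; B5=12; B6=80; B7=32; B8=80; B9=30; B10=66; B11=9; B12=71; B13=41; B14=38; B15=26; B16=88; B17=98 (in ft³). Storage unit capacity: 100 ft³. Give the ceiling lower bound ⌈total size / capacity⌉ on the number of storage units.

10

Total size = 57 + 54 + 48 + 96 + 12 + 80 + 32 + 80 + 30 + 66 + 9 + 71 + 41 + 38 + 26 + 88 + 98 = 926 ft³.
⌈926 / 100⌉ = 10.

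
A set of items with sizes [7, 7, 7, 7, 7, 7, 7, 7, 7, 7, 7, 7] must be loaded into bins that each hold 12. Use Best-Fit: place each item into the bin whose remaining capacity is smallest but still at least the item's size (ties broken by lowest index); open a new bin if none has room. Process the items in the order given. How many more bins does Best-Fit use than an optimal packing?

0

Best-Fit: [7] [7] [7] [7] [7] [7] [7] [7] [7] [7] [7] [7] → 12 bins.
12 items exceed 6 (half the capacity), and no two of those can share a bin, so at least 12 bins are needed.
So 12 is already optimal.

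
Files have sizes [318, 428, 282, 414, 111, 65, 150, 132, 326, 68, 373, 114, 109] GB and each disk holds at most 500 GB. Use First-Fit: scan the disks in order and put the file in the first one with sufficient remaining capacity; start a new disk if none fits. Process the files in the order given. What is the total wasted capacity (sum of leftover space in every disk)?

610

318 GB → disk 1 (remaining 182 GB)
428 GB → disk 2 (remaining 72 GB)
282 GB → disk 3 (remaining 218 GB)
414 GB → disk 4 (remaining 86 GB)
111 GB → disk 1 (remaining 71 GB)
65 GB → disk 1 (remaining 6 GB)
150 GB → disk 3 (remaining 68 GB)
132 GB → disk 5 (remaining 368 GB)
326 GB → disk 5 (remaining 42 GB)
68 GB → disk 2 (remaining 4 GB)
373 GB → disk 6 (remaining 127 GB)
114 GB → disk 6 (remaining 13 GB)
109 GB → disk 7 (remaining 391 GB)
7 disks × 500 GB = 3500 GB; used 2890 GB; unused 610 GB.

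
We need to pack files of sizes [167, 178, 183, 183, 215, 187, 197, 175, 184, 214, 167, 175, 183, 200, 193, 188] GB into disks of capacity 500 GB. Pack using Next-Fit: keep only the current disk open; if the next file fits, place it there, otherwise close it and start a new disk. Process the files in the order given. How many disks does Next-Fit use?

8

disk 1: place 167 GB, 333 GB left
disk 1: place 178 GB, 155 GB left
disk 2: place 183 GB, 317 GB left
disk 2: place 183 GB, 134 GB left
disk 3: place 215 GB, 285 GB left
disk 3: place 187 GB, 98 GB left
disk 4: place 197 GB, 303 GB left
disk 4: place 175 GB, 128 GB left
disk 5: place 184 GB, 316 GB left
disk 5: place 214 GB, 102 GB left
disk 6: place 167 GB, 333 GB left
disk 6: place 175 GB, 158 GB left
disk 7: place 183 GB, 317 GB left
disk 7: place 200 GB, 117 GB left
disk 8: place 193 GB, 307 GB left
disk 8: place 188 GB, 119 GB left
Final disks: [167,178] [183,183] [215,187] [197,175] [184,214] [167,175] [183,200] [193,188].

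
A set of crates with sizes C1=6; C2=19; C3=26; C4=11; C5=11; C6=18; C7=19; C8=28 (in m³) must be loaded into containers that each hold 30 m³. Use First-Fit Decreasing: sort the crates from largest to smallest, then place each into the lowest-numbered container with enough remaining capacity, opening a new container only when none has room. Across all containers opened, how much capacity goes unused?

Sorted descending: 28, 26, 19, 19, 18, 11, 11, 6.
Put 28 m³ in container 1; 2 m³ remain.
Put 26 m³ in container 2; 4 m³ remain.
Put 19 m³ in container 3; 11 m³ remain.
Put 19 m³ in container 4; 11 m³ remain.
Put 18 m³ in container 5; 12 m³ remain.
Put 11 m³ in container 3; 0 m³ remain.
Put 11 m³ in container 4; 0 m³ remain.
Put 6 m³ in container 5; 6 m³ remain.
5 containers × 30 m³ = 150 m³; used 138 m³; unused 12 m³.

12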